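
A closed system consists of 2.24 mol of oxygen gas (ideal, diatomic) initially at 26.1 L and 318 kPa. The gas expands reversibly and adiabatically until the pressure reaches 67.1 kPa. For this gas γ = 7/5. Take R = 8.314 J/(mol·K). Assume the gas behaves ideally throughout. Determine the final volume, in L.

T₁ = P₁V₁/(nR) = 318×26.1/(2.24×8.314) = 446 K.
Adiabatic: T₂/T₁ = (P₂/P₁)^((γ−1)/γ) ⇒ T₂ = 446×(0.211)^0.286 = 286 K; V₂ = 79.3 L.

79.3 L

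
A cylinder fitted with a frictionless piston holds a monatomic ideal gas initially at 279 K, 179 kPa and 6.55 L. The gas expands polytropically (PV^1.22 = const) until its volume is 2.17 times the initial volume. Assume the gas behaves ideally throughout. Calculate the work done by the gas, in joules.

835 J

n = P₁V₁/(RT₁) = 179×6.55/(8.314×279) = 0.505 mol.
Polytropic n=1.22: T₂ = T₁(V₁/V₂)^(n−1) = 279×(0.461)^0.22 = 235 K; P₂ = P₁(V₁/V₂)^n = 69.6 kPa.
W = (P₁V₁−P₂V₂)/(n−1) = (179×6.55−69.6×14.2)/0.22 = 835 J.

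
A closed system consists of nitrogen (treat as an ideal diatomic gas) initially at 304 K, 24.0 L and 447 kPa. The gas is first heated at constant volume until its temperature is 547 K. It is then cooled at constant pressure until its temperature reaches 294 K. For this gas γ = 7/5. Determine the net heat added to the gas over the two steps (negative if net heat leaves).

-9810 J

n = P₁V₁/(RT₁) = 447×24.0/(8.314×304) = 4.24 mol.
Step 1 — Isochoric: V stays 24.0 L; P/T = const ⇒ T₂ = 547 K, P₂ = 804 kPa.
W = 0 (no volume change).
ΔU = nCvΔT = 4.24×20.8×(547−304) = 21400 J.
Q = ΔU = 21400 J.
State after step 1: P = 804 kPa, V = 24.0 L, T = 547 K.
Step 2 — Isobaric: P stays 804 kPa; V/T = const ⇒ T₂ = 294 K, V₂ = 12.9 L.
W = PΔV = 804×(12.9−24.0) kPa·L = -8930 J.
ΔU = nCvΔT = 4.24×20.8×(294−547) = -22300 J.
Q = ΔU + W = nCpΔT = -31200 J.
Net over both steps: W = -8930 J, Q = -9810 J, ΔU = -882 J.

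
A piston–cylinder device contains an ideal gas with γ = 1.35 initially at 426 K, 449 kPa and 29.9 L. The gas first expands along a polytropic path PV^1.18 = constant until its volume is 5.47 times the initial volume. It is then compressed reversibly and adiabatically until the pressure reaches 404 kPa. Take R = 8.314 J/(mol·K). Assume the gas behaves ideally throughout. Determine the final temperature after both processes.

513 K

n = P₁V₁/(RT₁) = 449×29.9/(8.314×426) = 3.79 mol.
Step 1 — Polytropic n=1.18: T₂ = T₁(V₁/V₂)^(n−1) = 426×(0.183)^0.18 = 314 K; P₂ = P₁(V₁/V₂)^n = 60.5 kPa.
W = (P₁V₁−P₂V₂)/(n−1) = (449×29.9−60.5×164)/0.18 = 19700 J.
ΔU = nCvΔT = 3.79×23.8×(314−426) = -10100 J.
Q = ΔU + W = 9550 J.
State after step 1: P = 60.5 kPa, V = 164 L, T = 314 K.
Step 2 — Adiabatic: T₂/T₁ = (P₂/P₁)^((γ−1)/γ) ⇒ T₂ = 314×(6.68)^0.259 = 513 K; V₂ = 40.0 L.
ΔU = nCvΔT = 3.79×23.8×(513−314) = 18000 J.
Q = 0 for an adiabatic process, so W = −ΔU = -18000 J.
Net over both steps: W = 1680 J, Q = 9550 J, ΔU = 7870 J.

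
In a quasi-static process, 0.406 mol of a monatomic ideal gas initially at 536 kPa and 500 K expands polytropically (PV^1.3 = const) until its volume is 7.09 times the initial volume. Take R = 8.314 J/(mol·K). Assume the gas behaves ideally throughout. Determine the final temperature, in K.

278 K

V₁ = nRT₁/P₁ = 0.406×8.314×500/536 = 3.15 L.
Polytropic n=1.3: T₂ = T₁(V₁/V₂)^(n−1) = 500×(0.141)^0.30 = 278 K; P₂ = P₁(V₁/V₂)^n = 42.0 kPa.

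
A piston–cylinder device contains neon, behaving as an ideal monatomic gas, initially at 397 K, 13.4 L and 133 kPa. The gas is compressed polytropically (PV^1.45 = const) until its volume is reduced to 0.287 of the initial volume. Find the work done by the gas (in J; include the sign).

-2980 J

n = P₁V₁/(RT₁) = 133×13.4/(8.314×397) = 0.540 mol.
Polytropic n=1.45: T₂ = T₁(V₁/V₂)^(n−1) = 397×(3.48)^0.45 = 696 K; P₂ = P₁(V₁/V₂)^n = 813 kPa.
W = (P₁V₁−P₂V₂)/(n−1) = (133×13.4−813×3.85)/0.45 = -2980 J.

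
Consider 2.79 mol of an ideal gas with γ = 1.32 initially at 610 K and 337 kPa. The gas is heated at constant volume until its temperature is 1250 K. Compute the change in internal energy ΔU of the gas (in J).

V₁ = nRT₁/P₁ = 2.79×8.314×610/337 = 42.0 L.
Isochoric: V stays 42.0 L; P/T = const ⇒ T₂ = 1250 K, P₂ = 691 kPa.
For an ideal gas ΔU = nCvΔT with Cv = R/(γ−1) = 26.0 J/(mol·K).
ΔU = 2.79×26.0×(1250−610) = 46400 J.

46400 J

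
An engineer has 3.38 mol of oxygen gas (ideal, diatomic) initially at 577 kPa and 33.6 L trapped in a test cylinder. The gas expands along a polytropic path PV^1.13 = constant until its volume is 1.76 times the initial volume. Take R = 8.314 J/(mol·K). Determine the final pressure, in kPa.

T₁ = P₁V₁/(nR) = 577×33.6/(3.38×8.314) = 690 K.
Polytropic n=1.13: T₂ = T₁(V₁/V₂)^(n−1) = 690×(0.568)^0.13 = 641 K; P₂ = P₁(V₁/V₂)^n = 305 kPa.

305 kPa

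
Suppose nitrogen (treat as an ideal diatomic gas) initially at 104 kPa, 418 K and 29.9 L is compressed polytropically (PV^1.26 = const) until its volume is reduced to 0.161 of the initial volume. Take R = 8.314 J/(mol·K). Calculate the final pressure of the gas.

Polytropic n=1.26: T₂ = T₁(V₁/V₂)^(n−1) = 418×(6.21)^0.26 = 672 K; P₂ = P₁(V₁/V₂)^n = 1040 kPa.

1040 kPa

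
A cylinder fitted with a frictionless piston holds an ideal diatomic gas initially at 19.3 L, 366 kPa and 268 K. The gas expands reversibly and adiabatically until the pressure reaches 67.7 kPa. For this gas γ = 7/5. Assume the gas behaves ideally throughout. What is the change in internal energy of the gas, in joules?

-6760 J

n = P₁V₁/(RT₁) = 366×19.3/(8.314×268) = 3.17 mol.
Adiabatic: T₂/T₁ = (P₂/P₁)^((γ−1)/γ) ⇒ T₂ = 268×(0.185)^0.286 = 165 K; V₂ = 64.4 L.
For an ideal gas ΔU = nCvΔT with Cv = (5/2)R = 20.8 J/(mol·K).
ΔU = 3.17×20.8×(165−268) = -6760 J.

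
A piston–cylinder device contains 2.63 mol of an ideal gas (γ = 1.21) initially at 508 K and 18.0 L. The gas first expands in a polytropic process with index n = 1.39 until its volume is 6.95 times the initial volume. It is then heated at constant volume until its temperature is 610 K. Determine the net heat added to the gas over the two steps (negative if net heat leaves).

25700 J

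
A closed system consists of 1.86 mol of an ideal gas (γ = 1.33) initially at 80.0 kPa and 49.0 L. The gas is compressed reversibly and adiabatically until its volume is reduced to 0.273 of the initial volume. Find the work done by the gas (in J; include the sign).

-6350 J

T₁ = P₁V₁/(nR) = 80.0×49.0/(1.86×8.314) = 253 K.
Adiabatic: TV^(γ−1) = const ⇒ T₂ = 253×(3.66)^0.330 = 389 K; PV^γ = const ⇒ P₂ = 450 kPa.
ΔU = nCvΔT = 1.86×25.2×(389−253) = 6350 J.
Q = 0 for an adiabatic process, so W = −ΔU = -6350 J.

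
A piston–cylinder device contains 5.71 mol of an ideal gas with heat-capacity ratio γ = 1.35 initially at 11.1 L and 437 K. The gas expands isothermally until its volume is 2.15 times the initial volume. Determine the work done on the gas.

P₁ = nRT₁/V₁ = 5.71×8.314×437/11.1 = 1870 kPa.
Isothermal: T stays 437 K; PV = const ⇒ V₂ = 23.9 L, P₂ = 869 kPa.
W = nRT ln(V₂/V₁) = 5.71×8.314×437×ln(2.15) = 15900 J.
Work done on the gas = −W_by = -15900 J.

-15900 J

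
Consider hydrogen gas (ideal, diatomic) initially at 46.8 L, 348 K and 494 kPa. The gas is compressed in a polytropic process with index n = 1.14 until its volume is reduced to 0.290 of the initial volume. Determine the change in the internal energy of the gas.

n = P₁V₁/(RT₁) = 494×46.8/(8.314×348) = 7.99 mol.
Polytropic n=1.14: T₂ = T₁(V₁/V₂)^(n−1) = 348×(3.45)^0.14 = 414 K; P₂ = P₁(V₁/V₂)^n = 2030 kPa.
For an ideal gas ΔU = nCvΔT with Cv = (5/2)R = 20.8 J/(mol·K).
ΔU = 7.99×20.8×(414−348) = 10900 J.

10900 J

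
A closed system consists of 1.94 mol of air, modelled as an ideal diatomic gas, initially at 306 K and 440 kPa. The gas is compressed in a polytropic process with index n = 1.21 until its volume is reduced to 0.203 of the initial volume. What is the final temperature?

428 K

V₁ = nRT₁/P₁ = 1.94×8.314×306/440 = 11.2 L.
Polytropic n=1.21: T₂ = T₁(V₁/V₂)^(n−1) = 306×(4.93)^0.21 = 428 K; P₂ = P₁(V₁/V₂)^n = 3030 kPa.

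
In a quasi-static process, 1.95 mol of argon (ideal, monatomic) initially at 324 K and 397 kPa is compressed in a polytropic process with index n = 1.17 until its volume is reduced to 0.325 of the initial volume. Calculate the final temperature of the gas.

V₁ = nRT₁/P₁ = 1.95×8.314×324/397 = 13.2 L.
Polytropic n=1.17: T₂ = T₁(V₁/V₂)^(n−1) = 324×(3.08)^0.17 = 392 K; P₂ = P₁(V₁/V₂)^n = 1480 kPa.

392 K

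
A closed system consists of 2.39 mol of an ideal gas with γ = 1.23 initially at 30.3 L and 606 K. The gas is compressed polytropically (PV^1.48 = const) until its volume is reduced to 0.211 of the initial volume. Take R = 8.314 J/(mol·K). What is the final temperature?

P₁ = nRT₁/V₁ = 2.39×8.314×606/30.3 = 397 kPa.
Polytropic n=1.48: T₂ = T₁(V₁/V₂)^(n−1) = 606×(4.74)^0.48 = 1280 K; P₂ = P₁(V₁/V₂)^n = 3970 kPa.

1280 K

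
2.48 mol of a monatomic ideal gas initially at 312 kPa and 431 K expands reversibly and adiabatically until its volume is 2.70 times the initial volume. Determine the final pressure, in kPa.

59.6 kPa

V₁ = nRT₁/P₁ = 2.48×8.314×431/312 = 28.5 L.
Adiabatic: TV^(γ−1) = const ⇒ T₂ = 431×(0.370)^0.667 = 222 K; PV^γ = const ⇒ P₂ = 59.6 kPa.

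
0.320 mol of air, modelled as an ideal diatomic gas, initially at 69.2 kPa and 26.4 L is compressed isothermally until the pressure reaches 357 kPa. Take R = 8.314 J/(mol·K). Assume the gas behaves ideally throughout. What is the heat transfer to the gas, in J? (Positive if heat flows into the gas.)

T₁ = P₁V₁/(nR) = 69.2×26.4/(0.320×8.314) = 687 K.
Isothermal: T stays 687 K; PV = const ⇒ V₂ = 5.12 L, P₂ = 357 kPa.
ΔU = 0 (ideal gas, T constant).
W = nRT ln(V₂/V₁) = 0.320×8.314×687×ln(0.194) = -3000 J.
Q = ΔU + W = -3000 J.

-3000 J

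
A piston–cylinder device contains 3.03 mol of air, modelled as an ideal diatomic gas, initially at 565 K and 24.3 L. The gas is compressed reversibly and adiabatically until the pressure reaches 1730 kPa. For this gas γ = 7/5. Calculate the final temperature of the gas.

770 K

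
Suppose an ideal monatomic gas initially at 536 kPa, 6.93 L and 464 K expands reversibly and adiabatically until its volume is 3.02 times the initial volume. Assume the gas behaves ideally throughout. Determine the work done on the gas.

n = P₁V₁/(RT₁) = 536×6.93/(8.314×464) = 0.963 mol.
Adiabatic: TV^(γ−1) = const ⇒ T₂ = 464×(0.331)^0.667 = 222 K; PV^γ = const ⇒ P₂ = 84.9 kPa.
ΔU = nCvΔT = 0.963×12.5×(222−464) = -2900 J.
Q = 0 for an adiabatic process, so W = −ΔU = 2900 J.
Work done on the gas = −W_by = -2900 J.

-2900 J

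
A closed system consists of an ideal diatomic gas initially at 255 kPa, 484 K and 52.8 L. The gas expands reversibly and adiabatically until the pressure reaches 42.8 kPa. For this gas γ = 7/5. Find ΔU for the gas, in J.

-13400 J

n = P₁V₁/(RT₁) = 255×52.8/(8.314×484) = 3.35 mol.
Adiabatic: T₂/T₁ = (P₂/P₁)^((γ−1)/γ) ⇒ T₂ = 484×(0.168)^0.286 = 291 K; V₂ = 189 L.
For an ideal gas ΔU = nCvΔT with Cv = (5/2)R = 20.8 J/(mol·K).
ΔU = 3.35×20.8×(291−484) = -13400 J.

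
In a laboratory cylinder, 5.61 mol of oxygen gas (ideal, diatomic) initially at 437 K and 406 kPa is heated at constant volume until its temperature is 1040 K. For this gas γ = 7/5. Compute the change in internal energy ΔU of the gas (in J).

70300 J

V₁ = nRT₁/P₁ = 5.61×8.314×437/406 = 50.2 L.
Isochoric: V stays 50.2 L; P/T = const ⇒ T₂ = 1040 K, P₂ = 966 kPa.
For an ideal gas ΔU = nCvΔT with Cv = (5/2)R = 20.8 J/(mol·K).
ΔU = 5.61×20.8×(1040−437) = 70300 J.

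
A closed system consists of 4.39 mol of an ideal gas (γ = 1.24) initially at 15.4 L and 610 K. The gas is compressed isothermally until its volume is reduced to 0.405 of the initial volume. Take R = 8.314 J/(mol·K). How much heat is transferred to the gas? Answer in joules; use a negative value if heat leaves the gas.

-20100 J

P₁ = nRT₁/V₁ = 4.39×8.314×610/15.4 = 1450 kPa.
Isothermal: T stays 610 K; PV = const ⇒ V₂ = 6.24 L, P₂ = 3570 kPa.
ΔU = 0 (ideal gas, T constant).
W = nRT ln(V₂/V₁) = 4.39×8.314×610×ln(0.405) = -20100 J.
Q = ΔU + W = -20100 J.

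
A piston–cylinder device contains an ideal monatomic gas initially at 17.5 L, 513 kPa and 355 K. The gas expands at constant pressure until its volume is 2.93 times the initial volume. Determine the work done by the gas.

17300 J

n = P₁V₁/(RT₁) = 513×17.5/(8.314×355) = 3.04 mol.
Isobaric: P stays 513 kPa; V/T = const ⇒ T₂ = 1040 K, V₂ = 51.3 L.
W = PΔV = 513×(51.3−17.5) kPa·L = 17300 J.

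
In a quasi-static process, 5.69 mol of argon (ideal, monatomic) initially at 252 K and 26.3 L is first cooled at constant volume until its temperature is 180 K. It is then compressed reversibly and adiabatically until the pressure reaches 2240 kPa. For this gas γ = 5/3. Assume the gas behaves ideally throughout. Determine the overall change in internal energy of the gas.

9810 J

P₁ = nRT₁/V₁ = 5.69×8.314×252/26.3 = 453 kPa.
Step 1 — Isochoric: V stays 26.3 L; P/T = const ⇒ T₂ = 180 K, P₂ = 324 kPa.
W = 0 (no volume change).
ΔU = nCvΔT = 5.69×12.5×(180−252) = -5110 J.
Q = ΔU = -5110 J.
State after step 1: P = 324 kPa, V = 26.3 L, T = 180 K.
Step 2 — Adiabatic: T₂/T₁ = (P₂/P₁)^((γ−1)/γ) ⇒ T₂ = 180×(6.92)^0.400 = 390 K; V₂ = 8.24 L.
ΔU = nCvΔT = 5.69×12.5×(390−180) = 14900 J.
Q = 0 for an adiabatic process, so W = −ΔU = -14900 J.
Net over both steps: W = -14900 J, Q = -5110 J, ΔU = 9810 J.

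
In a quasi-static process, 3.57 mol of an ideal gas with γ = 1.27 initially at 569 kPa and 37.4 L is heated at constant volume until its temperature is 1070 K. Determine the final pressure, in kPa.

849 kPa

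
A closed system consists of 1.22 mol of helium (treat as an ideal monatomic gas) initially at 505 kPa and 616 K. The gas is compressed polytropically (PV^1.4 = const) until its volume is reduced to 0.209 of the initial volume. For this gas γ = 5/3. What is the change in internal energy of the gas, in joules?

8160 J

V₁ = nRT₁/P₁ = 1.22×8.314×616/505 = 12.4 L.
Polytropic n=1.4: T₂ = T₁(V₁/V₂)^(n−1) = 616×(4.78)^0.40 = 1150 K; P₂ = P₁(V₁/V₂)^n = 4520 kPa.
For an ideal gas ΔU = nCvΔT with Cv = (3/2)R = 12.5 J/(mol·K).
ΔU = 1.22×12.5×(1150−616) = 8160 J.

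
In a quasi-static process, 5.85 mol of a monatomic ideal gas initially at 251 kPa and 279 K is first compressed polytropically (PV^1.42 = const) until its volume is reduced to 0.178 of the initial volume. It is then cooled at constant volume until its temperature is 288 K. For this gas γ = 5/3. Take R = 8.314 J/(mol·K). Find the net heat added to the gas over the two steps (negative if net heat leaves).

-33700 J

V₁ = nRT₁/P₁ = 5.85×8.314×279/251 = 54.1 L.
Step 1 — Polytropic n=1.42: T₂ = T₁(V₁/V₂)^(n−1) = 279×(5.62)^0.42 = 576 K; P₂ = P₁(V₁/V₂)^n = 2910 kPa.
W = (P₁V₁−P₂V₂)/(n−1) = (251×54.1−2910×9.62)/0.42 = -34400 J.
ΔU = nCvΔT = 5.85×12.5×(576−279) = 21700 J.
Q = ΔU + W = -12700 J.
State after step 1: P = 2910 kPa, V = 9.62 L, T = 576 K.
Step 2 — Isochoric: V stays 9.62 L; P/T = const ⇒ T₂ = 288 K, P₂ = 1460 kPa.
W = 0 (no volume change).
ΔU = nCvΔT = 5.85×12.5×(288−576) = -21000 J.
Q = ΔU = -21000 J.
Net over both steps: W = -34400 J, Q = -33700 J, ΔU = 657 J.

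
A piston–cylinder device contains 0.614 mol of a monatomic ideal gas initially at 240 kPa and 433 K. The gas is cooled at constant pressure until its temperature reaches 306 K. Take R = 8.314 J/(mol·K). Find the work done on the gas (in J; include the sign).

V₁ = nRT₁/P₁ = 0.614×8.314×433/240 = 9.21 L.
Isobaric: P stays 240 kPa; V/T = const ⇒ T₂ = 306 K, V₂ = 6.51 L.
W = PΔV = 240×(6.51−9.21) kPa·L = -648 J.
Work done on the gas = −W_by = 648 J.

648 J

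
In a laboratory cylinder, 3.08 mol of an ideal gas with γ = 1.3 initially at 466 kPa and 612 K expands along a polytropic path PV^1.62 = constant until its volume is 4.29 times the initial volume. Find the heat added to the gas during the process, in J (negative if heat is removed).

V₁ = nRT₁/P₁ = 3.08×8.314×612/466 = 33.6 L.
Polytropic n=1.62: T₂ = T₁(V₁/V₂)^(n−1) = 612×(0.233)^0.62 = 248 K; P₂ = P₁(V₁/V₂)^n = 44.0 kPa.
W = (P₁V₁−P₂V₂)/(n−1) = (466×33.6−44.0×144)/0.62 = 15000 J.
ΔU = nCvΔT = 3.08×27.7×(248−612) = -31100 J.
Q = ΔU + W = -16000 J.

-16000 J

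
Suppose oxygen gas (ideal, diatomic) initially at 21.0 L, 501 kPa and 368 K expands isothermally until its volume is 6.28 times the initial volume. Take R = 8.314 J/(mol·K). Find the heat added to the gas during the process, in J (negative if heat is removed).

19300 J

n = P₁V₁/(RT₁) = 501×21.0/(8.314×368) = 3.44 mol.
Isothermal: T stays 368 K; PV = const ⇒ V₂ = 132 L, P₂ = 79.8 kPa.
ΔU = 0 (ideal gas, T constant).
W = nRT ln(V₂/V₁) = 3.44×8.314×368×ln(6.28) = 19300 J.
Q = ΔU + W = 19300 J.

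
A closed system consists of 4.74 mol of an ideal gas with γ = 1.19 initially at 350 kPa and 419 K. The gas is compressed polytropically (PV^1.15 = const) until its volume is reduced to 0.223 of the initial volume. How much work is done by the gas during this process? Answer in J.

-27800 J

V₁ = nRT₁/P₁ = 4.74×8.314×419/350 = 47.2 L.
Polytropic n=1.15: T₂ = T₁(V₁/V₂)^(n−1) = 419×(4.48)^0.15 = 525 K; P₂ = P₁(V₁/V₂)^n = 1970 kPa.
W = (P₁V₁−P₂V₂)/(n−1) = (350×47.2−1970×10.5)/0.15 = -27800 J.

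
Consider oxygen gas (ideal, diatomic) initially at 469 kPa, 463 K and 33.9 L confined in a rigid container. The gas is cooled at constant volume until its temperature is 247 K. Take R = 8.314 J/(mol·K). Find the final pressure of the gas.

250 kPa

Isochoric: V stays 33.9 L; P/T = const ⇒ T₂ = 247 K, P₂ = 250 kPa.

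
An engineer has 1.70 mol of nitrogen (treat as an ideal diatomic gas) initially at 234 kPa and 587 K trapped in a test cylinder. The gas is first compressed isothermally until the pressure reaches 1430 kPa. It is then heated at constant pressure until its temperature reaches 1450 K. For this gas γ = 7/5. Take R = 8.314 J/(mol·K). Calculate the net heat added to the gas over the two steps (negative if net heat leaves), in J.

V₁ = nRT₁/P₁ = 1.70×8.314×587/234 = 35.5 L.
Step 1 — Isothermal: T stays 587 K; PV = const ⇒ V₂ = 5.80 L, P₂ = 1430 kPa.
ΔU = 0 (ideal gas, T constant).
W = nRT ln(V₂/V₁) = 1.70×8.314×587×ln(0.164) = -15000 J.
Q = ΔU + W = -15000 J.
State after step 1: P = 1430 kPa, V = 5.80 L, T = 587 K.
Step 2 — Isobaric: P stays 1430 kPa; V/T = const ⇒ T₂ = 1450 K, V₂ = 14.3 L.
W = PΔV = 1430×(14.3−5.80) kPa·L = 12200 J.
ΔU = nCvΔT = 1.70×20.8×(1450−587) = 30500 J.
Q = ΔU + W = nCpΔT = 42700 J.
Net over both steps: W = -2820 J, Q = 27700 J, ΔU = 30500 J.

27700 J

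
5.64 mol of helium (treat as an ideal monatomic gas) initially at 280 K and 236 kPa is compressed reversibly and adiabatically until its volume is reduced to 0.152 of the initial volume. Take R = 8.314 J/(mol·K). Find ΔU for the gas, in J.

49500 J

V₁ = nRT₁/P₁ = 5.64×8.314×280/236 = 55.6 L.
Adiabatic: TV^(γ−1) = const ⇒ T₂ = 280×(6.58)^0.667 = 983 K; PV^γ = const ⇒ P₂ = 5450 kPa.
For an ideal gas ΔU = nCvΔT with Cv = (3/2)R = 12.5 J/(mol·K).
ΔU = 5.64×12.5×(983−280) = 49500 J.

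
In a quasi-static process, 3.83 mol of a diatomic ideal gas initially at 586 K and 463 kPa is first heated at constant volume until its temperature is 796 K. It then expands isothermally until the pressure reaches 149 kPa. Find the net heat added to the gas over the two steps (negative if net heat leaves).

V₁ = nRT₁/P₁ = 3.83×8.314×586/463 = 40.3 L.
Step 1 — Isochoric: V stays 40.3 L; P/T = const ⇒ T₂ = 796 K, P₂ = 629 kPa.
W = 0 (no volume change).
ΔU = nCvΔT = 3.83×20.8×(796−586) = 16700 J.
Q = ΔU = 16700 J.
State after step 1: P = 629 kPa, V = 40.3 L, T = 796 K.
Step 2 — Isothermal: T stays 796 K; PV = const ⇒ V₂ = 170 L, P₂ = 149 kPa.
ΔU = 0 (ideal gas, T constant).
W = nRT ln(V₂/V₁) = 3.83×8.314×796×ln(4.22) = 36500 J.
Q = ΔU + W = 36500 J.
Net over both steps: W = 36500 J, Q = 53200 J, ΔU = 16700 J.

53200 J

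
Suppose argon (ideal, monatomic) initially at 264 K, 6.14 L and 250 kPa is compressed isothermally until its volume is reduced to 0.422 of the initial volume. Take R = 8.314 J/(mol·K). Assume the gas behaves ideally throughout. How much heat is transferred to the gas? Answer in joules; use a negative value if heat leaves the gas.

-1320 J

n = P₁V₁/(RT₁) = 250×6.14/(8.314×264) = 0.699 mol.
Isothermal: T stays 264 K; PV = const ⇒ V₂ = 2.59 L, P₂ = 592 kPa.
ΔU = 0 (ideal gas, T constant).
W = nRT ln(V₂/V₁) = 0.699×8.314×264×ln(0.422) = -1320 J.
Q = ΔU + W = -1320 J.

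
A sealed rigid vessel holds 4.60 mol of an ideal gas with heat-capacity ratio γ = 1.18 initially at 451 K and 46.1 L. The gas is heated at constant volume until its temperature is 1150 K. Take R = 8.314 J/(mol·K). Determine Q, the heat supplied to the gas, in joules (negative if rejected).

P₁ = nRT₁/V₁ = 4.60×8.314×451/46.1 = 374 kPa.
Isochoric: V stays 46.1 L; P/T = const ⇒ T₂ = 1150 K, P₂ = 954 kPa.
W = 0 (no volume change).
ΔU = nCvΔT = 4.60×46.2×(1150−451) = 149000 J.
Q = ΔU = 149000 J.

149000 J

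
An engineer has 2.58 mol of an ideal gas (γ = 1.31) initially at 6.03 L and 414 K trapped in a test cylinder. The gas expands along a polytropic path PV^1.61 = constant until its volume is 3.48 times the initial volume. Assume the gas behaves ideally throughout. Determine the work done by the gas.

P₁ = nRT₁/V₁ = 2.58×8.314×414/6.03 = 1470 kPa.
Polytropic n=1.61: T₂ = T₁(V₁/V₂)^(n−1) = 414×(0.287)^0.61 = 193 K; P₂ = P₁(V₁/V₂)^n = 198 kPa.
W = (P₁V₁−P₂V₂)/(n−1) = (1470×6.03−198×21.0)/0.61 = 7750 J.

7750 J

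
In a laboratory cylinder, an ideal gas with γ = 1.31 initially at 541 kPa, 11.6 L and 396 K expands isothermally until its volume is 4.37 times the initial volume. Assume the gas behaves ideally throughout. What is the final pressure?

124 kPa

Isothermal: T stays 396 K; PV = const ⇒ V₂ = 50.7 L, P₂ = 124 kPa.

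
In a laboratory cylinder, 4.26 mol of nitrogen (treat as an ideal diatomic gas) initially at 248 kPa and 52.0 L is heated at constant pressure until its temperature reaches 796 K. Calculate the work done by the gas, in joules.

T₁ = P₁V₁/(nR) = 248×52.0/(4.26×8.314) = 364 K.
Isobaric: P stays 248 kPa; V/T = const ⇒ T₂ = 796 K, V₂ = 114 L.
W = PΔV = 248×(114−52.0) kPa·L = 15300 J.

15300 J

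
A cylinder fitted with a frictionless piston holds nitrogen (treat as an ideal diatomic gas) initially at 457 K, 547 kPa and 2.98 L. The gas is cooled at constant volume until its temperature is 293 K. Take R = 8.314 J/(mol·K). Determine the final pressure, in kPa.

Isochoric: V stays 2.98 L; P/T = const ⇒ T₂ = 293 K, P₂ = 351 kPa.

351 kPa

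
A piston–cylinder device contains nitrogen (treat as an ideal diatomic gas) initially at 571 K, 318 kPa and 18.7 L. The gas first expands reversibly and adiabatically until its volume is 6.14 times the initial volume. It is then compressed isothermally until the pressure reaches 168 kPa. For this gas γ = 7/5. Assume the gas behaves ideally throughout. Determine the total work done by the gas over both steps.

2200 J

n = P₁V₁/(RT₁) = 318×18.7/(8.314×571) = 1.25 mol.
Step 1 — Adiabatic: TV^(γ−1) = const ⇒ T₂ = 571×(0.163)^0.400 = 276 K; PV^γ = const ⇒ P₂ = 25.1 kPa.
ΔU = nCvΔT = 1.25×20.8×(276−571) = -7670 J.
Q = 0 for an adiabatic process, so W = −ΔU = 7670 J.
State after step 1: P = 25.1 kPa, V = 115 L, T = 276 K.
Step 2 — Isothermal: T stays 276 K; PV = const ⇒ V₂ = 17.1 L, P₂ = 168 kPa.
ΔU = 0 (ideal gas, T constant).
W = nRT ln(V₂/V₁) = 1.25×8.314×276×ln(0.149) = -5470 J.
Q = ΔU + W = -5470 J.
Net over both steps: W = 2200 J, Q = -5470 J, ΔU = -7670 J.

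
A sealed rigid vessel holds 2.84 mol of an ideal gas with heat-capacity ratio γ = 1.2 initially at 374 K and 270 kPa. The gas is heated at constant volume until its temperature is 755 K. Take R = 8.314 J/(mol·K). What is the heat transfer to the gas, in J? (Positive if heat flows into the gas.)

V₁ = nRT₁/P₁ = 2.84×8.314×374/270 = 32.7 L.
Isochoric: V stays 32.7 L; P/T = const ⇒ T₂ = 755 K, P₂ = 545 kPa.
W = 0 (no volume change).
ΔU = nCvΔT = 2.84×41.6×(755−374) = 45000 J.
Q = ΔU = 45000 J.

45000 J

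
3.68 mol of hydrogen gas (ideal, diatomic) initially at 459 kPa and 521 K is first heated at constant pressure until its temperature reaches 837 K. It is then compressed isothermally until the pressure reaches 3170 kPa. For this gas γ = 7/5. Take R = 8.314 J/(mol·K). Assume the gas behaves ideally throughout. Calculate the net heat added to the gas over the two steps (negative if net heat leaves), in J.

V₁ = nRT₁/P₁ = 3.68×8.314×521/459 = 34.7 L.
Step 1 — Isobaric: P stays 459 kPa; V/T = const ⇒ T₂ = 837 K, V₂ = 55.8 L.
W = PΔV = 459×(55.8−34.7) kPa·L = 9670 J.
ΔU = nCvΔT = 3.68×20.8×(837−521) = 24200 J.
Q = ΔU + W = nCpΔT = 33800 J.
State after step 1: P = 459 kPa, V = 55.8 L, T = 837 K.
Step 2 — Isothermal: T stays 837 K; PV = const ⇒ V₂ = 8.08 L, P₂ = 3170 kPa.
ΔU = 0 (ideal gas, T constant).
W = nRT ln(V₂/V₁) = 3.68×8.314×837×ln(0.145) = -49500 J.
Q = ΔU + W = -49500 J.
Net over both steps: W = -39800 J, Q = -15600 J, ΔU = 24200 J.

-15600 J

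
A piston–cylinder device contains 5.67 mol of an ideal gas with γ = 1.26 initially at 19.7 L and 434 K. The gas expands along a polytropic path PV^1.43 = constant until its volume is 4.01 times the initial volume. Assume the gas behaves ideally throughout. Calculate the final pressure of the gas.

143 kPa

P₁ = nRT₁/V₁ = 5.67×8.314×434/19.7 = 1040 kPa.
Polytropic n=1.43: T₂ = T₁(V₁/V₂)^(n−1) = 434×(0.249)^0.43 = 239 K; P₂ = P₁(V₁/V₂)^n = 143 kPa.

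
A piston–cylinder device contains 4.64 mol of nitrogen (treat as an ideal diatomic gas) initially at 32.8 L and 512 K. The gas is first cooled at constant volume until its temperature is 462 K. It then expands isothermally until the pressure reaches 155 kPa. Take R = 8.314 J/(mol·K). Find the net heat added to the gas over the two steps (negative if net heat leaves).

P₁ = nRT₁/V₁ = 4.64×8.314×512/32.8 = 602 kPa.
Step 1 — Isochoric: V stays 32.8 L; P/T = const ⇒ T₂ = 462 K, P₂ = 543 kPa.
W = 0 (no volume change).
ΔU = nCvΔT = 4.64×20.8×(462−512) = -4820 J.
Q = ΔU = -4820 J.
State after step 1: P = 543 kPa, V = 32.8 L, T = 462 K.
Step 2 — Isothermal: T stays 462 K; PV = const ⇒ V₂ = 115 L, P₂ = 155 kPa.
ΔU = 0 (ideal gas, T constant).
W = nRT ln(V₂/V₁) = 4.64×8.314×462×ln(3.51) = 22400 J.
Q = ΔU + W = 22400 J.
Net over both steps: W = 22400 J, Q = 17500 J, ΔU = -4820 J.

17500 J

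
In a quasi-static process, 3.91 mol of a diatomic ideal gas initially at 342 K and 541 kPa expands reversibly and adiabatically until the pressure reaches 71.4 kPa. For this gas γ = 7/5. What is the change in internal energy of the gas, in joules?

V₁ = nRT₁/P₁ = 3.91×8.314×342/541 = 20.6 L.
Adiabatic: T₂/T₁ = (P₂/P₁)^((γ−1)/γ) ⇒ T₂ = 342×(0.132)^0.286 = 192 K; V₂ = 87.3 L.
For an ideal gas ΔU = nCvΔT with Cv = (5/2)R = 20.8 J/(mol·K).
ΔU = 3.91×20.8×(192−342) = -12200 J.

-12200 J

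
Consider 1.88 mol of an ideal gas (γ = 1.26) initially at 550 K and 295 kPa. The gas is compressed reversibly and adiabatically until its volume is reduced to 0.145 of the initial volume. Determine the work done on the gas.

V₁ = nRT₁/P₁ = 1.88×8.314×550/295 = 29.1 L.
Adiabatic: TV^(γ−1) = const ⇒ T₂ = 550×(6.90)^0.260 = 909 K; PV^γ = const ⇒ P₂ = 3360 kPa.
ΔU = nCvΔT = 1.88×32.0×(909−550) = 21600 J.
Q = 0 for an adiabatic process, so W = −ΔU = -21600 J.
Work done on the gas = −W_by = 21600 J.

21600 J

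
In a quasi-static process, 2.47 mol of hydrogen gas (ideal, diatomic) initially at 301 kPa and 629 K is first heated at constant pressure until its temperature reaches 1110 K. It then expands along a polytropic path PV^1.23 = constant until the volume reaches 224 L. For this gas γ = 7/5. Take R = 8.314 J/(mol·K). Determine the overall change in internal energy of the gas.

12100 J

V₁ = nRT₁/P₁ = 2.47×8.314×629/301 = 42.9 L.
Step 1 — Isobaric: P stays 301 kPa; V/T = const ⇒ T₂ = 1110 K, V₂ = 75.7 L.
W = PΔV = 301×(75.7−42.9) kPa·L = 9880 J.
ΔU = nCvΔT = 2.47×20.8×(1110−629) = 24700 J.
Q = ΔU + W = nCpΔT = 34600 J.
State after step 1: P = 301 kPa, V = 75.7 L, T = 1110 K.
Step 2 — Polytropic n=1.23: T₂ = T₁(V₁/V₂)^(n−1) = 1110×(0.338)^0.23 = 865 K; P₂ = P₁(V₁/V₂)^n = 79.3 kPa.
W = (P₁V₁−P₂V₂)/(n−1) = (301×75.7−79.3×224)/0.23 = 21900 J.
ΔU = nCvΔT = 2.47×20.8×(865−1110) = -12600 J.
Q = ΔU + W = 9300 J.
Net over both steps: W = 31800 J, Q = 43900 J, ΔU = 12100 J.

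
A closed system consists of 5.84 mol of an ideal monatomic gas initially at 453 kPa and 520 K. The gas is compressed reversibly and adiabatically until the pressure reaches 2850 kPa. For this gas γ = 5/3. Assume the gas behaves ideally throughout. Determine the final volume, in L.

18.5 L

V₁ = nRT₁/P₁ = 5.84×8.314×520/453 = 55.7 L.
Adiabatic: T₂/T₁ = (P₂/P₁)^((γ−1)/γ) ⇒ T₂ = 520×(6.29)^0.400 = 1090 K; V₂ = 18.5 L.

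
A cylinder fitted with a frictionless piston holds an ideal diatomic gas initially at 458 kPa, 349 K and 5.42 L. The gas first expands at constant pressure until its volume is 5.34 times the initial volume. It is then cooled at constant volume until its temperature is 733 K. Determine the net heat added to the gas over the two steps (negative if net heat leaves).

17600 J

n = P₁V₁/(RT₁) = 458×5.42/(8.314×349) = 0.856 mol.
Step 1 — Isobaric: P stays 458 kPa; V/T = const ⇒ T₂ = 1860 K, V₂ = 28.9 L.
W = PΔV = 458×(28.9−5.42) kPa·L = 10800 J.
ΔU = nCvΔT = 0.856×20.8×(1860−349) = 26900 J.
Q = ΔU + W = nCpΔT = 37700 J.
State after step 1: P = 458 kPa, V = 28.9 L, T = 1860 K.
Step 2 — Isochoric: V stays 28.9 L; P/T = const ⇒ T₂ = 733 K, P₂ = 180 kPa.
W = 0 (no volume change).
ΔU = nCvΔT = 0.856×20.8×(733−1860) = -20100 J.
Q = ΔU = -20100 J.
Net over both steps: W = 10800 J, Q = 17600 J, ΔU = 6830 J.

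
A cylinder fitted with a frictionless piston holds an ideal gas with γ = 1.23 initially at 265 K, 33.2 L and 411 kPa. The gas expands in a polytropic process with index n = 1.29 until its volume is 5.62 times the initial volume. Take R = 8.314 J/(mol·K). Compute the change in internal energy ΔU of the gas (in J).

-23400 J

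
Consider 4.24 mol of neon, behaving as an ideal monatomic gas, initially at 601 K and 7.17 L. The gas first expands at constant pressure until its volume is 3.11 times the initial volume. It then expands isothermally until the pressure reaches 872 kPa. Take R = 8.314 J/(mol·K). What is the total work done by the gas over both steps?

125000 J

P₁ = nRT₁/V₁ = 4.24×8.314×601/7.17 = 2950 kPa.
Step 1 — Isobaric: P stays 2950 kPa; V/T = const ⇒ T₂ = 1870 K, V₂ = 22.3 L.
W = PΔV = 2950×(22.3−7.17) kPa·L = 44700 J.
ΔU = nCvΔT = 4.24×12.5×(1870−601) = 67100 J.
Q = ΔU + W = nCpΔT = 112000 J.
State after step 1: P = 2950 kPa, V = 22.3 L, T = 1870 K.
Step 2 — Isothermal: T stays 1870 K; PV = const ⇒ V₂ = 75.6 L, P₂ = 872 kPa.
ΔU = 0 (ideal gas, T constant).
W = nRT ln(V₂/V₁) = 4.24×8.314×1870×ln(3.39) = 80400 J.
Q = ΔU + W = 80400 J.
Net over both steps: W = 125000 J, Q = 192000 J, ΔU = 67100 J.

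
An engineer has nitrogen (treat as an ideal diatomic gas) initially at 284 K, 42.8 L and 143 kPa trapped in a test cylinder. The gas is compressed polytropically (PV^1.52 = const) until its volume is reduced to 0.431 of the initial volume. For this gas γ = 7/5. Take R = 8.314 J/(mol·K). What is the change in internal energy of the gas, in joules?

n = P₁V₁/(RT₁) = 143×42.8/(8.314×284) = 2.59 mol.
Polytropic n=1.52: T₂ = T₁(V₁/V₂)^(n−1) = 284×(2.32)^0.52 = 440 K; P₂ = P₁(V₁/V₂)^n = 514 kPa.
For an ideal gas ΔU = nCvΔT with Cv = (5/2)R = 20.8 J/(mol·K).
ΔU = 2.59×20.8×(440−284) = 8400 J.

8400 J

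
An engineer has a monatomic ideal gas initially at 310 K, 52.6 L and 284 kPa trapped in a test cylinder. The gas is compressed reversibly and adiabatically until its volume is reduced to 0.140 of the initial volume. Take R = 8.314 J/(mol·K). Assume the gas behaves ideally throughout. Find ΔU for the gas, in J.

60700 J

n = P₁V₁/(RT₁) = 284×52.6/(8.314×310) = 5.80 mol.
Adiabatic: TV^(γ−1) = const ⇒ T₂ = 310×(7.14)^0.667 = 1150 K; PV^γ = const ⇒ P₂ = 7520 kPa.
For an ideal gas ΔU = nCvΔT with Cv = (3/2)R = 12.5 J/(mol·K).
ΔU = 5.80×12.5×(1150−310) = 60700 J.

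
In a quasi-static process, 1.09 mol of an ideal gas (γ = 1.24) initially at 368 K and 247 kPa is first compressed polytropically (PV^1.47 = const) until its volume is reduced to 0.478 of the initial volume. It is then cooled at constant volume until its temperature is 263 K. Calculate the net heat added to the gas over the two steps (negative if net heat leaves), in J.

-6910 J

V₁ = nRT₁/P₁ = 1.09×8.314×368/247 = 13.5 L.
Step 1 — Polytropic n=1.47: T₂ = T₁(V₁/V₂)^(n−1) = 368×(2.09)^0.47 = 521 K; P₂ = P₁(V₁/V₂)^n = 731 kPa.
W = (P₁V₁−P₂V₂)/(n−1) = (247×13.5−731×6.45)/0.47 = -2940 J.
ΔU = nCvΔT = 1.09×34.6×(521−368) = 5760 J.
Q = ΔU + W = 2820 J.
State after step 1: P = 731 kPa, V = 6.45 L, T = 521 K.
Step 2 — Isochoric: V stays 6.45 L; P/T = const ⇒ T₂ = 263 K, P₂ = 369 kPa.
W = 0 (no volume change).
ΔU = nCvΔT = 1.09×34.6×(263−521) = -9730 J.
Q = ΔU = -9730 J.
Net over both steps: W = -2940 J, Q = -6910 J, ΔU = -3960 J.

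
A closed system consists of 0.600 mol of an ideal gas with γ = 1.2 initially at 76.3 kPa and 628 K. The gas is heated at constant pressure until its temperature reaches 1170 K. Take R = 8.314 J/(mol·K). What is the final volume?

V₁ = nRT₁/P₁ = 0.600×8.314×628/76.3 = 41.1 L.
Isobaric: P stays 76.3 kPa; V/T = const ⇒ T₂ = 1170 K, V₂ = 76.5 L.

76.5 L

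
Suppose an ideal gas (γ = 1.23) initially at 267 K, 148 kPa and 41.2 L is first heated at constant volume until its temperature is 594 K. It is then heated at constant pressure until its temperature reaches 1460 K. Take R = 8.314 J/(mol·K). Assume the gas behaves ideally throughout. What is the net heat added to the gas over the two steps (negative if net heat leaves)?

n = P₁V₁/(RT₁) = 148×41.2/(8.314×267) = 2.75 mol.
Step 1 — Isochoric: V stays 41.2 L; P/T = const ⇒ T₂ = 594 K, P₂ = 329 kPa.
W = 0 (no volume change).
ΔU = nCvΔT = 2.75×36.1×(594−267) = 32500 J.
Q = ΔU = 32500 J.
State after step 1: P = 329 kPa, V = 41.2 L, T = 594 K.
Step 2 — Isobaric: P stays 329 kPa; V/T = const ⇒ T₂ = 1460 K, V₂ = 101 L.
W = PΔV = 329×(101−41.2) kPa·L = 19800 J.
ΔU = nCvΔT = 2.75×36.1×(1460−594) = 86000 J.
Q = ΔU + W = nCpΔT = 106000 J.
Net over both steps: W = 19800 J, Q = 138000 J, ΔU = 118000 J.

138000 J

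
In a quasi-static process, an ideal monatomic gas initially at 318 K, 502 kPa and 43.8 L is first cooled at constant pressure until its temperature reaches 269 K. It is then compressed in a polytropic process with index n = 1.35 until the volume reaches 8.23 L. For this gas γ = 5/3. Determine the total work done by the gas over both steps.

-40200 J

n = P₁V₁/(RT₁) = 502×43.8/(8.314×318) = 8.32 mol.
Step 1 — Isobaric: P stays 502 kPa; V/T = const ⇒ T₂ = 269 K, V₂ = 37.1 L.
W = PΔV = 502×(37.1−43.8) kPa·L = -3390 J.
ΔU = nCvΔT = 8.32×12.5×(269−318) = -5080 J.
Q = ΔU + W = nCpΔT = -8470 J.
State after step 1: P = 502 kPa, V = 37.1 L, T = 269 K.
Step 2 — Polytropic n=1.35: T₂ = T₁(V₁/V₂)^(n−1) = 269×(4.50)^0.35 = 455 K; P₂ = P₁(V₁/V₂)^n = 3830 kPa.
W = (P₁V₁−P₂V₂)/(n−1) = (502×37.1−3830×8.23)/0.35 = -36800 J.
ΔU = nCvΔT = 8.32×12.5×(455−269) = 19300 J.
Q = ΔU + W = -17500 J.
Net over both steps: W = -40200 J, Q = -26000 J, ΔU = 14300 J.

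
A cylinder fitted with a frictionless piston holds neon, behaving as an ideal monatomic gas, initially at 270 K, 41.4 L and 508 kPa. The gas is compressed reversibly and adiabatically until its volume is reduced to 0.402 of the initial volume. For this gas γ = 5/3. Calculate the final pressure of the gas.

2320 kPa

Adiabatic: TV^(γ−1) = const ⇒ T₂ = 270×(2.49)^0.667 = 496 K; PV^γ = const ⇒ P₂ = 2320 kPa.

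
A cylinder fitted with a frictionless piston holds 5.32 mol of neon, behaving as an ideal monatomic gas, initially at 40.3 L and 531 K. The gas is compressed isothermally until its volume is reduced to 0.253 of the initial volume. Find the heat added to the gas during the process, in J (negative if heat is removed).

P₁ = nRT₁/V₁ = 5.32×8.314×531/40.3 = 583 kPa.
Isothermal: T stays 531 K; PV = const ⇒ V₂ = 10.2 L, P₂ = 2300 kPa.
ΔU = 0 (ideal gas, T constant).
W = nRT ln(V₂/V₁) = 5.32×8.314×531×ln(0.253) = -32300 J.
Q = ΔU + W = -32300 J.

-32300 J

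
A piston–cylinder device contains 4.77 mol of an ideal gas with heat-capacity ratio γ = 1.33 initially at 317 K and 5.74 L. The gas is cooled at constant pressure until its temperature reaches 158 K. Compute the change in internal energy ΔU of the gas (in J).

-19100 J

P₁ = nRT₁/V₁ = 4.77×8.314×317/5.74 = 2190 kPa.
Isobaric: P stays 2190 kPa; V/T = const ⇒ T₂ = 158 K, V₂ = 2.86 L.
For an ideal gas ΔU = nCvΔT with Cv = R/(γ−1) = 25.2 J/(mol·K).
ΔU = 4.77×25.2×(158−317) = -19100 J.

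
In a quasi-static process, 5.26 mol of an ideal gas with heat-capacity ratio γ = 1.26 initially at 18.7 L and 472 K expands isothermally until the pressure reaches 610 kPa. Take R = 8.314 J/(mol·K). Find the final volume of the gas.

33.8 L

P₁ = nRT₁/V₁ = 5.26×8.314×472/18.7 = 1100 kPa.
Isothermal: T stays 472 K; PV = const ⇒ V₂ = 33.8 L, P₂ = 610 kPa.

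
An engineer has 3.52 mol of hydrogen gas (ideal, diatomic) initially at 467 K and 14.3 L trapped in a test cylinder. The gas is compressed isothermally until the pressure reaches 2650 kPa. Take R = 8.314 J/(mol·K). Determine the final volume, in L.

5.16 L

P₁ = nRT₁/V₁ = 3.52×8.314×467/14.3 = 956 kPa.
Isothermal: T stays 467 K; PV = const ⇒ V₂ = 5.16 L, P₂ = 2650 kPa.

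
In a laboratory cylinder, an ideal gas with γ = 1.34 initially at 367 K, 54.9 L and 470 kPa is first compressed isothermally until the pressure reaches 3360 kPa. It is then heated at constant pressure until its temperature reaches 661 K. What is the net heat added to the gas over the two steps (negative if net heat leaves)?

n = P₁V₁/(RT₁) = 470×54.9/(8.314×367) = 8.46 mol.
Step 1 — Isothermal: T stays 367 K; PV = const ⇒ V₂ = 7.68 L, P₂ = 3360 kPa.
ΔU = 0 (ideal gas, T constant).
W = nRT ln(V₂/V₁) = 8.46×8.314×367×ln(0.140) = -50800 J.
Q = ΔU + W = -50800 J.
State after step 1: P = 3360 kPa, V = 7.68 L, T = 367 K.
Step 2 — Isobaric: P stays 3360 kPa; V/T = const ⇒ T₂ = 661 K, V₂ = 13.8 L.
W = PΔV = 3360×(13.8−7.68) kPa·L = 20700 J.
ΔU = nCvΔT = 8.46×24.5×(661−367) = 60800 J.
Q = ΔU + W = nCpΔT = 81500 J.
Net over both steps: W = -30100 J, Q = 30700 J, ΔU = 60800 J.

30700 J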